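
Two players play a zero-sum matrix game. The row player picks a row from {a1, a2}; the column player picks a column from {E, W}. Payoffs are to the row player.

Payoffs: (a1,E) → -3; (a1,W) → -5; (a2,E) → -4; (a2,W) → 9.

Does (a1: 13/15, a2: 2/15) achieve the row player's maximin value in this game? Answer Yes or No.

Yes

Against E this mix gives (13/15)·(-3) + (2/15)·(-4) = -47/15.
Against W this mix gives (13/15)·(-5) + (2/15)·9 = -47/15.
All of the column player's active replies (E, W) yield -47/15, and no column does worse for the row player. The mix makes the column player indifferent and guarantees -47/15, so it is optimal.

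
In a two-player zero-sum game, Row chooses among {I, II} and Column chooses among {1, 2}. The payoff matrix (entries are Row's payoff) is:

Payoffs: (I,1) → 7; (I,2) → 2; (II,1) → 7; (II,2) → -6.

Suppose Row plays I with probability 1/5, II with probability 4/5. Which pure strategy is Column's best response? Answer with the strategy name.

2

If Column plays 1, Row's expected payoff is (1/5)·7 + (4/5)·7 = 7.
If Column plays 2, Row's expected payoff is (1/5)·2 + (4/5)·(-6) = -22/5.
Column minimizes Row's payoff; the smallest is -22/5, so the best response is 2.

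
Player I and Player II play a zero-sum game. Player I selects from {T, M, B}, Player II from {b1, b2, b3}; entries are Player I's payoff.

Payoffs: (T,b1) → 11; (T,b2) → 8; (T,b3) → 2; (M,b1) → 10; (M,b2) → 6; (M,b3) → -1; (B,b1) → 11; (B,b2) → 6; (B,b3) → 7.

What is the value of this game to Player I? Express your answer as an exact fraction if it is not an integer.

Row minima: T → 2, M → -1, B → 6; maximin = 6.
Column maxima: b1 → 11, b2 → 8, b3 → 7; minimax = 7.
6 ≠ 7, so there is no saddle point; optimal play is mixed.
M is strictly dominated by T, so Player I never plays it.
b1 is strictly dominated by b2 (it gives Player I strictly more in every row), so Player II never plays it.
On the remaining 2×2 (T, B vs b2, b3):
Let Player I play T with probability p. Expected payoff against b2: 8p + 6(1−p) = 2p + 6; against b3: 2p + 7(1−p) = −5p + 7.
Setting these equal: 2p + 6 = −5p + 7 ⇒ 7p = 1 ⇒ p = 1/7, and the value is (2)·(1/7) + 6 = 44/7.
For Player II: with q = P(b2), equating T's and B's payoffs gives 6q + 2 = −q + 7 ⇒ q = 5/7.

44/7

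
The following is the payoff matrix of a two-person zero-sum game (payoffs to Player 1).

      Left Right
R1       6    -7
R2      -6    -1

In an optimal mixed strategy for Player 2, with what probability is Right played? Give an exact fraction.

Row minima: R1 → -7, R2 → -6; maximin = -6.
Column maxima: Left → 6, Right → -1; minimax = -1.
-6 ≠ -1, so there is no saddle point; optimal play is mixed.
Let Player 1 play R1 with probability p. Expected payoff against Left: 6p + (-6)(1−p) = 12p − 6; against Right: (-7)p + (-1)(1−p) = −6p − 1.
Setting these equal: 12p − 6 = −6p − 1 ⇒ 18p = 5 ⇒ p = 5/18, and the value is (12)·(5/18) − 6 = -8/3.
For Player 2: with q = P(Left), equating R1's and R2's payoffs gives 13q − 7 = −5q − 1 ⇒ q = 1/3.

2/3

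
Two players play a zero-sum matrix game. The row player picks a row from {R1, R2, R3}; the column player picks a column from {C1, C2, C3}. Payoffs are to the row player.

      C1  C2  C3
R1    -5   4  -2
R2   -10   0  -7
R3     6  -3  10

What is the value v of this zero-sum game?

1/2

Row minima: R1 → -5, R2 → -10, R3 → -3; maximin = -3.
Column maxima: C1 → 6, C2 → 4, C3 → 10; minimax = 4.
-3 ≠ 4, so there is no saddle point; optimal play is mixed.
R2 is strictly dominated by R1, so the row player never plays it.
C3 is strictly dominated by C1 (it gives the row player strictly more in every row), so the column player never plays it.
On the remaining 2×2 (R1, R3 vs C1, C2):
Let the row player play R1 with probability p. Expected payoff against C1: (-5)p + 6(1−p) = −11p + 6; against C2: 4p + (-3)(1−p) = 7p − 3.
Setting these equal: −11p + 6 = 7p − 3 ⇒ −18p = -9 ⇒ p = 1/2, and the value is (-11)·(1/2) + 6 = 1/2.
For the column player: with q = P(C1), equating R1's and R3's payoffs gives −9q + 4 = 9q − 3 ⇒ q = 7/18.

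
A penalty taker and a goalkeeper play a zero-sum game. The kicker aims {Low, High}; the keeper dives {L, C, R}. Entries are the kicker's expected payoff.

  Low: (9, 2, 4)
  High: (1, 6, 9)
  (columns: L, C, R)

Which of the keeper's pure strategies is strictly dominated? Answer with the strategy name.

R

C holds the kicker's payoff strictly below R in every row: 2 < 4, 6 < 9.
So R is strictly dominated for the keeper.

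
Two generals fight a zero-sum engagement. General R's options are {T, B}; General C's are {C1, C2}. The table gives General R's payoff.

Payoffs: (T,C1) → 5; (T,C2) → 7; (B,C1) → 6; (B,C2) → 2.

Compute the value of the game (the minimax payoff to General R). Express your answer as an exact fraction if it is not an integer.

16/3

Row minima: T → 5, B → 2; maximin = 5.
Column maxima: C1 → 6, C2 → 7; minimax = 6.
5 ≠ 6, so there is no saddle point; optimal play is mixed.
Let General R play T with probability p. Expected payoff against C1: 5p + 6(1−p) = −p + 6; against C2: 7p + 2(1−p) = 5p + 2.
Setting these equal: −p + 6 = 5p + 2 ⇒ −6p = -4 ⇒ p = 2/3, and the value is (-1)·(2/3) + 6 = 16/3.
For General C: with q = P(C1), equating T's and B's payoffs gives −2q + 7 = 4q + 2 ⇒ q = 5/6.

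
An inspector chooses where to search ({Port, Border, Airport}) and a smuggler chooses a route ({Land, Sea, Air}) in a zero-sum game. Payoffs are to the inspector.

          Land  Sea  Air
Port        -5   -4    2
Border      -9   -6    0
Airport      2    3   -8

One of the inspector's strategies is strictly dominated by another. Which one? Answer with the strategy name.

Border

Port gives a strictly higher payoff than Border against every column: -5 > -9, -4 > -6, 2 > 0.
So Border is strictly dominated and the inspector never plays it.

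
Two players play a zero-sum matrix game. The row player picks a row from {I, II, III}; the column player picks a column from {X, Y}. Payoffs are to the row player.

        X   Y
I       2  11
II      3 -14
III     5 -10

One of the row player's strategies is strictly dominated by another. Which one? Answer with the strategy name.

II

III gives a strictly higher payoff than II against every column: 5 > 3, -10 > -14.
So II is strictly dominated and the row player never plays it.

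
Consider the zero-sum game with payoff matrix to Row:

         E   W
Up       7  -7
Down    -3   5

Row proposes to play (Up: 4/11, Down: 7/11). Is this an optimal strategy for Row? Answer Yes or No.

Against E this mix gives (4/11)·7 + (7/11)·(-3) = 7/11.
Against W this mix gives (4/11)·(-7) + (7/11)·5 = 7/11.
All of Column's active replies (E, W) yield 7/11, and no column does worse for Row. The mix makes Column indifferent and guarantees 7/11, so it is optimal.

Yes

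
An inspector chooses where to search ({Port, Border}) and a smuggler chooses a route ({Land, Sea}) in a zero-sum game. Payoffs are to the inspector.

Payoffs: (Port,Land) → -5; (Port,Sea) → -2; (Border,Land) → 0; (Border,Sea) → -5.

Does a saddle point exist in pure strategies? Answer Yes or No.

No

Row minima: Port → -5, Border → -5; maximin = -5.
Column maxima: Land → 0, Sea → -2; minimax = -2.
-5 ≠ -2, so no pure-strategy equilibrium exists.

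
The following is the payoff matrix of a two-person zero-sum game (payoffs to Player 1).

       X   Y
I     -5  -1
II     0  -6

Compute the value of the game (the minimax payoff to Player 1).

Row minima: I → -5, II → -6; maximin = -5.
Column maxima: X → 0, Y → -1; minimax = -1.
-5 ≠ -1, so there is no saddle point; optimal play is mixed.
Let Player 1 play I with probability p. Expected payoff against X: (-5)p + 0(1−p) = −5p; against Y: (-1)p + (-6)(1−p) = 5p − 6.
Setting these equal: −5p = 5p − 6 ⇒ −10p = -6 ⇒ p = 3/5, and the value is (-5)·(3/5) = -3.
For Player 2: with q = P(X), equating I's and II's payoffs gives −4q − 1 = 6q − 6 ⇒ q = 1/2.

-3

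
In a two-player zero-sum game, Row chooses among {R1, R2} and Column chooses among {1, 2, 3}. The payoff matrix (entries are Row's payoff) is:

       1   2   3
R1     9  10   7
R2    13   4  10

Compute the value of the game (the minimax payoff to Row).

8

Row minima: R1 → 7, R2 → 4; maximin = 7.
Column maxima: 1 → 13, 2 → 10, 3 → 10; minimax = 10.
7 ≠ 10, so there is no saddle point; optimal play is mixed.
1 is strictly dominated by 3 (it gives Row strictly more in every row), so Column never plays it.
On the remaining 2×2 (R1, R2 vs 2, 3):
Let Row play R1 with probability p. Expected payoff against 2: 10p + 4(1−p) = 6p + 4; against 3: 7p + 10(1−p) = −3p + 10.
Setting these equal: 6p + 4 = −3p + 10 ⇒ 9p = 6 ⇒ p = 2/3, and the value is (6)·(2/3) + 4 = 8.
For Column: with q = P(2), equating R1's and R2's payoffs gives 3q + 7 = −6q + 10 ⇒ q = 1/3.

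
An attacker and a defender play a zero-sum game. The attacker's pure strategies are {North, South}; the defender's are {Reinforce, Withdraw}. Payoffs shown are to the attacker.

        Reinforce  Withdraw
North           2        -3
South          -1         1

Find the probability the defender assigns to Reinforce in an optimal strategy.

Row minima: North → -3, South → -1; maximin = -1.
Column maxima: Reinforce → 2, Withdraw → 1; minimax = 1.
-1 ≠ 1, so there is no saddle point; optimal play is mixed.
Let the attacker play North with probability p. Expected payoff against Reinforce: 2p + (-1)(1−p) = 3p − 1; against Withdraw: (-3)p + 1(1−p) = −4p + 1.
Setting these equal: 3p − 1 = −4p + 1 ⇒ 7p = 2 ⇒ p = 2/7, and the value is (3)·(2/7) − 1 = -1/7.
For the defender: with q = P(Reinforce), equating North's and South's payoffs gives 5q − 3 = −2q + 1 ⇒ q = 4/7.

4/7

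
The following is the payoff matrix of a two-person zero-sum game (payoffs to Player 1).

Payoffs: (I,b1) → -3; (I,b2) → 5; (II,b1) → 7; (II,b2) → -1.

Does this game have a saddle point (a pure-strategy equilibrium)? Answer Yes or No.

No

Row minima: I → -3, II → -1; maximin = -1.
Column maxima: b1 → 7, b2 → 5; minimax = 5.
-1 ≠ 5, so no pure-strategy equilibrium exists.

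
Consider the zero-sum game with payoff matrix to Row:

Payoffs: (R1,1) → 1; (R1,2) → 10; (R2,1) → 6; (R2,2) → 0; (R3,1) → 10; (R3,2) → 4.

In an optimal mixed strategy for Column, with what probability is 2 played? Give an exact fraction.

3/5

Row minima: R1 → 1, R2 → 0, R3 → 4; maximin = 4.
Column maxima: 1 → 10, 2 → 10; minimax = 10.
4 ≠ 10, so there is no saddle point; optimal play is mixed.
R2 is strictly dominated by R3, so Row never plays it.
On the remaining 2×2 (R1, R3 vs 1, 2):
Let Row play R1 with probability p. Expected payoff against 1: 1p + 10(1−p) = −9p + 10; against 2: 10p + 4(1−p) = 6p + 4.
Setting these equal: −9p + 10 = 6p + 4 ⇒ −15p = -6 ⇒ p = 2/5, and the value is (-9)·(2/5) + 10 = 32/5.
For Column: with q = P(1), equating R1's and R3's payoffs gives −9q + 10 = 6q + 4 ⇒ q = 2/5.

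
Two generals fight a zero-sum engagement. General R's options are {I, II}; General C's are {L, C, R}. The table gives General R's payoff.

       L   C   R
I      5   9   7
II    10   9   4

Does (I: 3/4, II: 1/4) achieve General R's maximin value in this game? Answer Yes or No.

Yes

Against L this mix gives (3/4)·5 + (1/4)·10 = 25/4.
Against C this mix gives (3/4)·9 + (1/4)·9 = 9.
Against R this mix gives (3/4)·7 + (1/4)·4 = 25/4.
All of General C's active replies (L, R) yield 25/4, and no column does worse for General R. The mix makes General C indifferent and guarantees 25/4, so it is optimal.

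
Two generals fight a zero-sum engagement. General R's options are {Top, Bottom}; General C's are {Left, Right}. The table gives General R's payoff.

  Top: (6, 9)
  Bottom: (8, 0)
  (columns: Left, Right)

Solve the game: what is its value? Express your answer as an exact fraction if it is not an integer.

Row minima: Top → 6, Bottom → 0; maximin = 6.
Column maxima: Left → 8, Right → 9; minimax = 8.
6 ≠ 8, so there is no saddle point; optimal play is mixed.
Let General R play Top with probability p. Expected payoff against Left: 6p + 8(1−p) = −2p + 8; against Right: 9p + 0(1−p) = 9p.
Setting these equal: −2p + 8 = 9p ⇒ −11p = -8 ⇒ p = 8/11, and the value is (-2)·(8/11) + 8 = 72/11.
For General C: with q = P(Left), equating Top's and Bottom's payoffs gives −3q + 9 = 8q ⇒ q = 9/11.

72/11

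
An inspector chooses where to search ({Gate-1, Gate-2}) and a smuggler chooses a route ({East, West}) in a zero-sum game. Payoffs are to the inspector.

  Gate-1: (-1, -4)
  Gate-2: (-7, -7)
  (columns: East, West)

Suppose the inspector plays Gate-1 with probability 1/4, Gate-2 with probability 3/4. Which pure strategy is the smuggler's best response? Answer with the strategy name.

West

If the smuggler plays East, the inspector's expected payoff is (1/4)·(-1) + (3/4)·(-7) = -11/2.
If the smuggler plays West, the inspector's expected payoff is (1/4)·(-4) + (3/4)·(-7) = -25/4.
The smuggler minimizes the inspector's payoff; the smallest is -25/4, so the best response is West.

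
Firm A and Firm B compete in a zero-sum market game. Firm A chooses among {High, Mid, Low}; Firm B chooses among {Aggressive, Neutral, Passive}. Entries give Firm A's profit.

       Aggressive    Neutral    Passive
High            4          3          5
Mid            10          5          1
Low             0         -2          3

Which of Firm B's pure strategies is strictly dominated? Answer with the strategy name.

Aggressive

Neutral holds Firm A's payoff strictly below Aggressive in every row: 3 < 4, 5 < 10, -2 < 0.
So Aggressive is strictly dominated for Firm B.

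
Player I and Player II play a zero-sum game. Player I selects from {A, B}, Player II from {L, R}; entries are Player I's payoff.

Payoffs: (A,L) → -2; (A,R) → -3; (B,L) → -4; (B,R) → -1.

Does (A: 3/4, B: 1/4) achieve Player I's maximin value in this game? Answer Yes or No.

Yes

Against L this mix gives (3/4)·(-2) + (1/4)·(-4) = -5/2.
Against R this mix gives (3/4)·(-3) + (1/4)·(-1) = -5/2.
All of Player II's active replies (L, R) yield -5/2, and no column does worse for Player I. The mix makes Player II indifferent and guarantees -5/2, so it is optimal.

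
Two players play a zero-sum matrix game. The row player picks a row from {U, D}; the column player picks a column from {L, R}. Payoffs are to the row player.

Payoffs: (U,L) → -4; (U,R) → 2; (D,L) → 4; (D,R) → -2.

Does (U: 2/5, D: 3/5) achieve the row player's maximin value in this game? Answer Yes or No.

Against L this mix gives (2/5)·(-4) + (3/5)·4 = 4/5.
Against R this mix gives (2/5)·2 + (3/5)·(-2) = -2/5.
The column player will play R, holding the row player to -2/5. Shifting weight toward the row that does better against R would raise this floor (the equalizing mix achieves 0 against both R and L), so the proposed strategy is not optimal.

No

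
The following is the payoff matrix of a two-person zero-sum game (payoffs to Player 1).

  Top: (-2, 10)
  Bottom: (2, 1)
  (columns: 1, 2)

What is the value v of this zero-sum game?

Row minima: Top → -2, Bottom → 1; maximin = 1.
Column maxima: 1 → 2, 2 → 10; minimax = 2.
1 ≠ 2, so there is no saddle point; optimal play is mixed.
Let Player 1 play Top with probability p. Expected payoff against 1: (-2)p + 2(1−p) = −4p + 2; against 2: 10p + 1(1−p) = 9p + 1.
Setting these equal: −4p + 2 = 9p + 1 ⇒ −13p = -1 ⇒ p = 1/13, and the value is (-4)·(1/13) + 2 = 22/13.
For Player 2: with q = P(1), equating Top's and Bottom's payoffs gives −12q + 10 = q + 1 ⇒ q = 9/13.

22/13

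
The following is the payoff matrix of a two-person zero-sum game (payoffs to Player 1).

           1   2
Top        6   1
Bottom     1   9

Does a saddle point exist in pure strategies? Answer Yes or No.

No

Row minima: Top → 1, Bottom → 1; maximin = 1.
Column maxima: 1 → 6, 2 → 9; minimax = 6.
1 ≠ 6, so no pure-strategy equilibrium exists.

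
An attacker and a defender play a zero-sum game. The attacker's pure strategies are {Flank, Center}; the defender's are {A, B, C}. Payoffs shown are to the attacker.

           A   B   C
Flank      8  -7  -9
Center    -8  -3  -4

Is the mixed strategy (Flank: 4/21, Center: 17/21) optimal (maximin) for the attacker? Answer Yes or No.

Against A this mix gives (4/21)·8 + (17/21)·(-8) = -104/21.
Against B this mix gives (4/21)·(-7) + (17/21)·(-3) = -79/21.
Against C this mix gives (4/21)·(-9) + (17/21)·(-4) = -104/21.
All of the defender's active replies (A, C) yield -104/21, and no column does worse for the attacker. The mix makes the defender indifferent and guarantees -104/21, so it is optimal.

Yes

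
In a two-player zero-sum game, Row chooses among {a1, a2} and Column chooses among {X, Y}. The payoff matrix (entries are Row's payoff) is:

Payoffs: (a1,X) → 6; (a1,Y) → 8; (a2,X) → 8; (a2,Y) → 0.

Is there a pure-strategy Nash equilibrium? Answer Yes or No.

Row minima: a1 → 6, a2 → 0; maximin = 6.
Column maxima: X → 8, Y → 8; minimax = 8.
6 ≠ 8, so no pure-strategy equilibrium exists.

No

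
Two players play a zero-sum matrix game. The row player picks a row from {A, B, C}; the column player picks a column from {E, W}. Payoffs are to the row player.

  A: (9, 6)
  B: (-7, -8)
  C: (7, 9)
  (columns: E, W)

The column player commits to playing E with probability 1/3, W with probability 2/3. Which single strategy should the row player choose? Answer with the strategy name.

C

Expected payoff of A: (1/3)·9 + (2/3)·6 = 7.
Expected payoff of B: (1/3)·(-7) + (2/3)·(-8) = -23/3.
Expected payoff of C: (1/3)·7 + (2/3)·9 = 25/3.
The largest is 25/3, so the row player's best response is C.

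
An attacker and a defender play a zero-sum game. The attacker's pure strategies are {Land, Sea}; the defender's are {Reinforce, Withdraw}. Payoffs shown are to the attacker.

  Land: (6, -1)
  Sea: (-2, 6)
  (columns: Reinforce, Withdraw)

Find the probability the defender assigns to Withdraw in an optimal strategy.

Row minima: Land → -1, Sea → -2; maximin = -1.
Column maxima: Reinforce → 6, Withdraw → 6; minimax = 6.
-1 ≠ 6, so there is no saddle point; optimal play is mixed.
Let the attacker play Land with probability p. Expected payoff against Reinforce: 6p + (-2)(1−p) = 8p − 2; against Withdraw: (-1)p + 6(1−p) = −7p + 6.
Setting these equal: 8p − 2 = −7p + 6 ⇒ 15p = 8 ⇒ p = 8/15, and the value is (8)·(8/15) − 2 = 34/15.
For the defender: with q = P(Reinforce), equating Land's and Sea's payoffs gives 7q − 1 = −8q + 6 ⇒ q = 7/15.

8/15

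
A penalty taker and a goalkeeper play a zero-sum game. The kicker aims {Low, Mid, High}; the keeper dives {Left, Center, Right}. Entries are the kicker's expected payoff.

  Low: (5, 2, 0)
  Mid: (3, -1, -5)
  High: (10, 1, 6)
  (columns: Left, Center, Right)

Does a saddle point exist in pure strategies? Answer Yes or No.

No

Row minima: Low → 0, Mid → -5, High → 1; maximin = 1.
Column maxima: Left → 10, Center → 2, Right → 6; minimax = 2.
1 ≠ 2, so no pure-strategy equilibrium exists.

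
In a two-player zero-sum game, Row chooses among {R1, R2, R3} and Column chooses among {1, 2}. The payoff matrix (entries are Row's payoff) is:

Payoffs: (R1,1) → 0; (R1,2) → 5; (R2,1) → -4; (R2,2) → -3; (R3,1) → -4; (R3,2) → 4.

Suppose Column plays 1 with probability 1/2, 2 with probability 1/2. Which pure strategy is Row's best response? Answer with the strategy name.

Expected payoff of R1: (1/2)·0 + (1/2)·5 = 5/2.
Expected payoff of R2: (1/2)·(-4) + (1/2)·(-3) = -7/2.
Expected payoff of R3: (1/2)·(-4) + (1/2)·4 = 0.
The largest is 5/2, so Row's best response is R1.

R1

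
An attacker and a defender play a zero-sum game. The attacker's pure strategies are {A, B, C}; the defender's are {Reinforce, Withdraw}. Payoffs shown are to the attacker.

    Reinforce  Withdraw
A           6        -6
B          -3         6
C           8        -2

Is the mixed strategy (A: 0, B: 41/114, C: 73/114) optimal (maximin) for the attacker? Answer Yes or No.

No

Against Reinforce this mix gives (41/114)·(-3) + (73/114)·8 = 461/114.
Against Withdraw this mix gives (41/114)·6 + (73/114)·(-2) = 50/57.
The defender will play Withdraw, holding the attacker to 50/57. Shifting weight toward the row that does better against Withdraw would raise this floor (the equalizing mix achieves 42/19 against both Withdraw and Reinforce), so the proposed strategy is not optimal.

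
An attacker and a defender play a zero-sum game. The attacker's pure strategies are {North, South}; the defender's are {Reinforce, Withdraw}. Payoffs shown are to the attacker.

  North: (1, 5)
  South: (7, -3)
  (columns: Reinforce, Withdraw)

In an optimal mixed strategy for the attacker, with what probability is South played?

Row minima: North → 1, South → -3; maximin = 1.
Column maxima: Reinforce → 7, Withdraw → 5; minimax = 5.
1 ≠ 5, so there is no saddle point; optimal play is mixed.
Let the attacker play North with probability p. Expected payoff against Reinforce: 1p + 7(1−p) = −6p + 7; against Withdraw: 5p + (-3)(1−p) = 8p − 3.
Setting these equal: −6p + 7 = 8p − 3 ⇒ −14p = -10 ⇒ p = 5/7, and the value is (-6)·(5/7) + 7 = 19/7.
For the defender: with q = P(Reinforce), equating North's and South's payoffs gives −4q + 5 = 10q − 3 ⇒ q = 4/7.

2/7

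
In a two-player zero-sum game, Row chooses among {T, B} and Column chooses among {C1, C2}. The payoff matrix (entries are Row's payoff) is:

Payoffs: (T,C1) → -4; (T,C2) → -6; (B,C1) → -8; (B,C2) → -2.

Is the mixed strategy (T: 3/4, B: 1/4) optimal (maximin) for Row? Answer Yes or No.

Yes

Against C1 this mix gives (3/4)·(-4) + (1/4)·(-8) = -5.
Against C2 this mix gives (3/4)·(-6) + (1/4)·(-2) = -5.
All of Column's active replies (C1, C2) yield -5, and no column does worse for Row. The mix makes Column indifferent and guarantees -5, so it is optimal.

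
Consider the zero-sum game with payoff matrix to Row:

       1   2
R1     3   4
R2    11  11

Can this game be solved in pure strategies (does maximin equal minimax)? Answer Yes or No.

Row minima: R1 → 3, R2 → 11; maximin = 11.
Column maxima: 1 → 11, 2 → 11; minimax = 11.
maximin = minimax = 11, so a saddle point exists.

Yes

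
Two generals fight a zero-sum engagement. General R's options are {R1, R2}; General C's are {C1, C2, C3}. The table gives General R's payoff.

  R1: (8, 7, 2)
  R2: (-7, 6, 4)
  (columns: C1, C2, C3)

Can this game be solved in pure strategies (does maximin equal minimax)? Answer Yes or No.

Row minima: R1 → 2, R2 → -7; maximin = 2.
Column maxima: C1 → 8, C2 → 7, C3 → 4; minimax = 4.
2 ≠ 4, so no pure-strategy equilibrium exists.

No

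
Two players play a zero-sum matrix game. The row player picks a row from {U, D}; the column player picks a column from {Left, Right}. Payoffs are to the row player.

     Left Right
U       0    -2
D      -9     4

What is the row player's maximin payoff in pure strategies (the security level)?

Row minima: U → -2, D → -9.
The best of these is -2.

-2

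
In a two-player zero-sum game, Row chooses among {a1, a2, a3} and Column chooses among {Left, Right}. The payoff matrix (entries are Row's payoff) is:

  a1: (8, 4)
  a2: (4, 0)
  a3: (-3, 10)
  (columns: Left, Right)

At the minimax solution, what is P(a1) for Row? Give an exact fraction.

Row minima: a1 → 4, a2 → 0, a3 → -3; maximin = 4.
Column maxima: Left → 8, Right → 10; minimax = 8.
4 ≠ 8, so there is no saddle point; optimal play is mixed.
a2 is strictly dominated by a1, so Row never plays it.
On the remaining 2×2 (a1, a3 vs Left, Right):
Let Row play a1 with probability p. Expected payoff against Left: 8p + (-3)(1−p) = 11p − 3; against Right: 4p + 10(1−p) = −6p + 10.
Setting these equal: 11p − 3 = −6p + 10 ⇒ 17p = 13 ⇒ p = 13/17, and the value is (11)·(13/17) − 3 = 92/17.
For Column: with q = P(Left), equating a1's and a3's payoffs gives 4q + 4 = −13q + 10 ⇒ q = 6/17.

13/17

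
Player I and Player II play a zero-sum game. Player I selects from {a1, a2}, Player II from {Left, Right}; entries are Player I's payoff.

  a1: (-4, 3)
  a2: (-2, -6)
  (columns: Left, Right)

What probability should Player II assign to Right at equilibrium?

2/11

Row minima: a1 → -4, a2 → -6; maximin = -4.
Column maxima: Left → -2, Right → 3; minimax = -2.
-4 ≠ -2, so there is no saddle point; optimal play is mixed.
Let Player I play a1 with probability p. Expected payoff against Left: (-4)p + (-2)(1−p) = −2p − 2; against Right: 3p + (-6)(1−p) = 9p − 6.
Setting these equal: −2p − 2 = 9p − 6 ⇒ −11p = -4 ⇒ p = 4/11, and the value is (-2)·(4/11) − 2 = -30/11.
For Player II: with q = P(Left), equating a1's and a2's payoffs gives −7q + 3 = 4q − 6 ⇒ q = 9/11.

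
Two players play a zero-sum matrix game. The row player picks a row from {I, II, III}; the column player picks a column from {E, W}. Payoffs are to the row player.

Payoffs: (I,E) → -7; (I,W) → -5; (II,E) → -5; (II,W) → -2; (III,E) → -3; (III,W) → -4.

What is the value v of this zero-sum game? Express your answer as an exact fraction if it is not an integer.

Row minima: I → -7, II → -5, III → -4; maximin = -4.
Column maxima: E → -3, W → -2; minimax = -3.
-4 ≠ -3, so there is no saddle point; optimal play is mixed.
I is strictly dominated by II, so the row player never plays it.
On the remaining 2×2 (II, III vs E, W):
Let the row player play II with probability p. Expected payoff against E: (-5)p + (-3)(1−p) = −2p − 3; against W: (-2)p + (-4)(1−p) = 2p − 4.
Setting these equal: −2p − 3 = 2p − 4 ⇒ −4p = -1 ⇒ p = 1/4, and the value is (-2)·(1/4) − 3 = -7/2.
For the column player: with q = P(E), equating II's and III's payoffs gives −3q − 2 = q − 4 ⇒ q = 1/2.

-7/2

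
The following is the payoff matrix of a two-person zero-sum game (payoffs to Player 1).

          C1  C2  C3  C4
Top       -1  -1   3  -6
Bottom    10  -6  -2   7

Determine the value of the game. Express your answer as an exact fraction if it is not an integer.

-43/18

Row minima: Top → -6, Bottom → -6; maximin = -6.
Column maxima: C1 → 10, C2 → -1, C3 → 3, C4 → 7; minimax = -1.
-6 ≠ -1, so there is no saddle point; optimal play is mixed.
C1 is strictly dominated by C4 (it gives Player 1 strictly more in every row), so Player 2 never plays it.
C3 is strictly dominated by C2 (it gives Player 1 strictly more in every row), so Player 2 never plays it.
On the remaining 2×2 (Top, Bottom vs C2, C4):
Let Player 1 play Top with probability p. Expected payoff against C2: (-1)p + (-6)(1−p) = 5p − 6; against C4: (-6)p + 7(1−p) = −13p + 7.
Setting these equal: 5p − 6 = −13p + 7 ⇒ 18p = 13 ⇒ p = 13/18, and the value is (5)·(13/18) − 6 = -43/18.
For Player 2: with q = P(C2), equating Top's and Bottom's payoffs gives 5q − 6 = −13q + 7 ⇒ q = 13/18.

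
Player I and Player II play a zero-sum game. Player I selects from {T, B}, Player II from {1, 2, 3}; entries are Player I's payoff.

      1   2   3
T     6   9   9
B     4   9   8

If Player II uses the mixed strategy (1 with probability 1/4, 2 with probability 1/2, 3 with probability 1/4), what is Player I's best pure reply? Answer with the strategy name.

T

Expected payoff of T: (1/4)·6 + (1/2)·9 + (1/4)·9 = 33/4.
Expected payoff of B: (1/4)·4 + (1/2)·9 + (1/4)·8 = 15/2.
The largest is 33/4, so Player I's best response is T.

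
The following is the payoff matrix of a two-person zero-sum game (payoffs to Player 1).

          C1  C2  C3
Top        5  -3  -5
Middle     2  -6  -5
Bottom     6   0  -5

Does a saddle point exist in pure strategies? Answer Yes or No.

Row minima: Top → -5, Middle → -6, Bottom → -5; maximin = -5.
Column maxima: C1 → 6, C2 → 0, C3 → -5; minimax = -5.
maximin = minimax = -5, so a saddle point exists.

Yes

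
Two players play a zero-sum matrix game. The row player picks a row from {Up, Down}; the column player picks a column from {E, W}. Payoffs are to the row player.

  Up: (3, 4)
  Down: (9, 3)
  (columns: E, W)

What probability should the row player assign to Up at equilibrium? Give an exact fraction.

Row minima: Up → 3, Down → 3; maximin = 3.
Column maxima: E → 9, W → 4; minimax = 4.
3 ≠ 4, so there is no saddle point; optimal play is mixed.
Let the row player play Up with probability p. Expected payoff against E: 3p + 9(1−p) = −6p + 9; against W: 4p + 3(1−p) = p + 3.
Setting these equal: −6p + 9 = p + 3 ⇒ −7p = -6 ⇒ p = 6/7, and the value is (-6)·(6/7) + 9 = 27/7.
For the column player: with q = P(E), equating Up's and Down's payoffs gives −q + 4 = 6q + 3 ⇒ q = 1/7.

6/7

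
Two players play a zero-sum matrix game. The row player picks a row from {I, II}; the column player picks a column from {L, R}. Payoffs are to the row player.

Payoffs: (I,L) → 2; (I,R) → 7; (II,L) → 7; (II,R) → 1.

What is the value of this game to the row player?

47/11

Row minima: I → 2, II → 1; maximin = 2.
Column maxima: L → 7, R → 7; minimax = 7.
2 ≠ 7, so there is no saddle point; optimal play is mixed.
Let the row player play I with probability p. Expected payoff against L: 2p + 7(1−p) = −5p + 7; against R: 7p + 1(1−p) = 6p + 1.
Setting these equal: −5p + 7 = 6p + 1 ⇒ −11p = -6 ⇒ p = 6/11, and the value is (-5)·(6/11) + 7 = 47/11.
For the column player: with q = P(L), equating I's and II's payoffs gives −5q + 7 = 6q + 1 ⇒ q = 6/11.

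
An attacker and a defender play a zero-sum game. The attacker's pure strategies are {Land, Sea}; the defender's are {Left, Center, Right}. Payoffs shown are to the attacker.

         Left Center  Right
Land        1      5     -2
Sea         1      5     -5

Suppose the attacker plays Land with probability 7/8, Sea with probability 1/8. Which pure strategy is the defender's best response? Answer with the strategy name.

If the defender plays Left, the attacker's expected payoff is (7/8)·1 + (1/8)·1 = 1.
If the defender plays Center, the attacker's expected payoff is (7/8)·5 + (1/8)·5 = 5.
If the defender plays Right, the attacker's expected payoff is (7/8)·(-2) + (1/8)·(-5) = -19/8.
The defender minimizes the attacker's payoff; the smallest is -19/8, so the best response is Right.

Right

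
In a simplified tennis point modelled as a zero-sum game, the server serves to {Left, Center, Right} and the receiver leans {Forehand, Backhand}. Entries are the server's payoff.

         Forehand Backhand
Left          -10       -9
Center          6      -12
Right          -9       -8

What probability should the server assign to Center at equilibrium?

Row minima: Left → -10, Center → -12, Right → -9; maximin = -9.
Column maxima: Forehand → 6, Backhand → -8; minimax = -8.
-9 ≠ -8, so there is no saddle point; optimal play is mixed.
Left is strictly dominated by Right, so the server never plays it.
On the remaining 2×2 (Center, Right vs Forehand, Backhand):
Let the server play Center with probability p. Expected payoff against Forehand: 6p + (-9)(1−p) = 15p − 9; against Backhand: (-12)p + (-8)(1−p) = −4p − 8.
Setting these equal: 15p − 9 = −4p − 8 ⇒ 19p = 1 ⇒ p = 1/19, and the value is (15)·(1/19) − 9 = -156/19.
For the receiver: with q = P(Forehand), equating Center's and Right's payoffs gives 18q − 12 = −q − 8 ⇒ q = 4/19.

1/19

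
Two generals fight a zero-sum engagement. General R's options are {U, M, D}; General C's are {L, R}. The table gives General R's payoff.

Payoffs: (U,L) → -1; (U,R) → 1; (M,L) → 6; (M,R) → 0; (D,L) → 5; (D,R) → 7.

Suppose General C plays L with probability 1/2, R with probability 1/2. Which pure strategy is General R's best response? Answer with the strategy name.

Expected payoff of U: (1/2)·(-1) + (1/2)·1 = 0.
Expected payoff of M: (1/2)·6 + (1/2)·0 = 3.
Expected payoff of D: (1/2)·5 + (1/2)·7 = 6.
The largest is 6, so General R's best response is D.

D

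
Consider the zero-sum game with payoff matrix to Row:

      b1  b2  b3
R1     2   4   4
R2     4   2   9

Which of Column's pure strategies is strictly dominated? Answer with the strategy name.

b3

b1 holds Row's payoff strictly below b3 in every row: 2 < 4, 4 < 9.
So b3 is strictly dominated for Column.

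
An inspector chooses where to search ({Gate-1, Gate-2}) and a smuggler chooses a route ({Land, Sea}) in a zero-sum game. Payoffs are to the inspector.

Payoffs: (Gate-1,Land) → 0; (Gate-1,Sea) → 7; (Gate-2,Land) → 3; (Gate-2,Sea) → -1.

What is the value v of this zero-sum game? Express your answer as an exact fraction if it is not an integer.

21/11

Row minima: Gate-1 → 0, Gate-2 → -1; maximin = 0.
Column maxima: Land → 3, Sea → 7; minimax = 3.
0 ≠ 3, so there is no saddle point; optimal play is mixed.
Let the inspector play Gate-1 with probability p. Expected payoff against Land: 0p + 3(1−p) = −3p + 3; against Sea: 7p + (-1)(1−p) = 8p − 1.
Setting these equal: −3p + 3 = 8p − 1 ⇒ −11p = -4 ⇒ p = 4/11, and the value is (-3)·(4/11) + 3 = 21/11.
For the smuggler: with q = P(Land), equating Gate-1's and Gate-2's payoffs gives −7q + 7 = 4q − 1 ⇒ q = 8/11.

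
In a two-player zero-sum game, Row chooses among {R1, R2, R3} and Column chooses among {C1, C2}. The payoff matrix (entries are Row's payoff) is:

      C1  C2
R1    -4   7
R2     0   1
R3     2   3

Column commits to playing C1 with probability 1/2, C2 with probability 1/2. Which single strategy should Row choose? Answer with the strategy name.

R3

Expected payoff of R1: (1/2)·(-4) + (1/2)·7 = 3/2.
Expected payoff of R2: (1/2)·0 + (1/2)·1 = 1/2.
Expected payoff of R3: (1/2)·2 + (1/2)·3 = 5/2.
The largest is 5/2, so Row's best response is R3.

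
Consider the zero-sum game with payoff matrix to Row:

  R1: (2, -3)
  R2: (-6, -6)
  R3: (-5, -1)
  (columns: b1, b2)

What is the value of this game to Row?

-17/9

Row minima: R1 → -3, R2 → -6, R3 → -5; maximin = -3.
Column maxima: b1 → 2, b2 → -1; minimax = -1.
-3 ≠ -1, so there is no saddle point; optimal play is mixed.
R2 is strictly dominated by R1, so Row never plays it.
On the remaining 2×2 (R1, R3 vs b1, b2):
Let Row play R1 with probability p. Expected payoff against b1: 2p + (-5)(1−p) = 7p − 5; against b2: (-3)p + (-1)(1−p) = −2p − 1.
Setting these equal: 7p − 5 = −2p − 1 ⇒ 9p = 4 ⇒ p = 4/9, and the value is (7)·(4/9) − 5 = -17/9.
For Column: with q = P(b1), equating R1's and R3's payoffs gives 5q − 3 = −4q − 1 ⇒ q = 2/9.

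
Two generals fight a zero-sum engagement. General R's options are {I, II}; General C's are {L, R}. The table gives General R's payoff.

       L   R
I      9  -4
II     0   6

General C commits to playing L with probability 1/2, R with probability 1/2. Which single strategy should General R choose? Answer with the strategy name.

Expected payoff of I: (1/2)·9 + (1/2)·(-4) = 5/2.
Expected payoff of II: (1/2)·0 + (1/2)·6 = 3.
The largest is 3, so General R's best response is II.

II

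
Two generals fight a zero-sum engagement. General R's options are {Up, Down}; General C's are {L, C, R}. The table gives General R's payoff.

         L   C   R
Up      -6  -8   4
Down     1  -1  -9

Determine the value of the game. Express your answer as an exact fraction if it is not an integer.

-19/5

Row minima: Up → -8, Down → -9; maximin = -8.
Column maxima: L → 1, C → -1, R → 4; minimax = -1.
-8 ≠ -1, so there is no saddle point; optimal play is mixed.
L is strictly dominated by C (it gives General R strictly more in every row), so General C never plays it.
On the remaining 2×2 (Up, Down vs C, R):
Let General R play Up with probability p. Expected payoff against C: (-8)p + (-1)(1−p) = −7p − 1; against R: 4p + (-9)(1−p) = 13p − 9.
Setting these equal: −7p − 1 = 13p − 9 ⇒ −20p = -8 ⇒ p = 2/5, and the value is (-7)·(2/5) − 1 = -19/5.
For General C: with q = P(C), equating Up's and Down's payoffs gives −12q + 4 = 8q − 9 ⇒ q = 13/20.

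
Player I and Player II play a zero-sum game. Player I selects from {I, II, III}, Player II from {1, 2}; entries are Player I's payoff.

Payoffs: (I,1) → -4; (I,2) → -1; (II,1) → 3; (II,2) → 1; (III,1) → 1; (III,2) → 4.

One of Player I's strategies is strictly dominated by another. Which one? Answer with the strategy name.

II gives a strictly higher payoff than I against every column: 3 > -4, 1 > -1.
So I is strictly dominated and Player I never plays it.

I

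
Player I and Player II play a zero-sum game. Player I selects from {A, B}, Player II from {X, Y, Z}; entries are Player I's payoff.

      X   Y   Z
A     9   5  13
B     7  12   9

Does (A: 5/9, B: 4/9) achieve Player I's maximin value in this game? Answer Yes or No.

Yes

Against X this mix gives (5/9)·9 + (4/9)·7 = 73/9.
Against Y this mix gives (5/9)·5 + (4/9)·12 = 73/9.
Against Z this mix gives (5/9)·13 + (4/9)·9 = 101/9.
All of Player II's active replies (X, Y) yield 73/9, and no column does worse for Player I. The mix makes Player II indifferent and guarantees 73/9, so it is optimal.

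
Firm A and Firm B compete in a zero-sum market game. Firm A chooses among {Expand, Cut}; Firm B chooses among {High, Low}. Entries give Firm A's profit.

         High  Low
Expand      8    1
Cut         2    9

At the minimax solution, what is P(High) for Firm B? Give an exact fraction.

4/7

Row minima: Expand → 1, Cut → 2; maximin = 2.
Column maxima: High → 8, Low → 9; minimax = 8.
2 ≠ 8, so there is no saddle point; optimal play is mixed.
Let Firm A play Expand with probability p. Expected payoff against High: 8p + 2(1−p) = 6p + 2; against Low: 1p + 9(1−p) = −8p + 9.
Setting these equal: 6p + 2 = −8p + 9 ⇒ 14p = 7 ⇒ p = 1/2, and the value is (6)·(1/2) + 2 = 5.
For Firm B: with q = P(High), equating Expand's and Cut's payoffs gives 7q + 1 = −7q + 9 ⇒ q = 4/7.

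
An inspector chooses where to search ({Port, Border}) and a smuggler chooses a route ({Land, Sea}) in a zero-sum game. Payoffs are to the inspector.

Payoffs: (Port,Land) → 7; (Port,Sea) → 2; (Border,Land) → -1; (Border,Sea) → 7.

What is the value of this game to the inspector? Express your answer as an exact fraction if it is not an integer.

51/13

Row minima: Port → 2, Border → -1; maximin = 2.
Column maxima: Land → 7, Sea → 7; minimax = 7.
2 ≠ 7, so there is no saddle point; optimal play is mixed.
Let the inspector play Port with probability p. Expected payoff against Land: 7p + (-1)(1−p) = 8p − 1; against Sea: 2p + 7(1−p) = −5p + 7.
Setting these equal: 8p − 1 = −5p + 7 ⇒ 13p = 8 ⇒ p = 8/13, and the value is (8)·(8/13) − 1 = 51/13.
For the smuggler: with q = P(Land), equating Port's and Border's payoffs gives 5q + 2 = −8q + 7 ⇒ q = 5/13.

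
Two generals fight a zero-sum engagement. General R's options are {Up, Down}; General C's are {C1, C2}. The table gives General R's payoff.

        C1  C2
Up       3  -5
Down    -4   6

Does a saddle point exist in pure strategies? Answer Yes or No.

Row minima: Up → -5, Down → -4; maximin = -4.
Column maxima: C1 → 3, C2 → 6; minimax = 3.
-4 ≠ 3, so no pure-strategy equilibrium exists.

No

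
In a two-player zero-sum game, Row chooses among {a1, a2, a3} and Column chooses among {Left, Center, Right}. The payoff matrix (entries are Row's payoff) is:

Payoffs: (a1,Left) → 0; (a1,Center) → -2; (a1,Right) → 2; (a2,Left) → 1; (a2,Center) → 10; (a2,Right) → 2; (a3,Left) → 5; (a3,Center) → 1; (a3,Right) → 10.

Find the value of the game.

Row minima: a1 → -2, a2 → 1, a3 → 1; maximin = 1.
Column maxima: Left → 5, Center → 10, Right → 10; minimax = 5.
1 ≠ 5, so there is no saddle point; optimal play is mixed.
a1 is strictly dominated by a3, so Row never plays it.
Right is strictly dominated by Left (it gives Row strictly more in every row), so Column never plays it.
On the remaining 2×2 (a2, a3 vs Left, Center):
Let Row play a2 with probability p. Expected payoff against Left: 1p + 5(1−p) = −4p + 5; against Center: 10p + 1(1−p) = 9p + 1.
Setting these equal: −4p + 5 = 9p + 1 ⇒ −13p = -4 ⇒ p = 4/13, and the value is (-4)·(4/13) + 5 = 49/13.
For Column: with q = P(Left), equating a2's and a3's payoffs gives −9q + 10 = 4q + 1 ⇒ q = 9/13.

49/13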